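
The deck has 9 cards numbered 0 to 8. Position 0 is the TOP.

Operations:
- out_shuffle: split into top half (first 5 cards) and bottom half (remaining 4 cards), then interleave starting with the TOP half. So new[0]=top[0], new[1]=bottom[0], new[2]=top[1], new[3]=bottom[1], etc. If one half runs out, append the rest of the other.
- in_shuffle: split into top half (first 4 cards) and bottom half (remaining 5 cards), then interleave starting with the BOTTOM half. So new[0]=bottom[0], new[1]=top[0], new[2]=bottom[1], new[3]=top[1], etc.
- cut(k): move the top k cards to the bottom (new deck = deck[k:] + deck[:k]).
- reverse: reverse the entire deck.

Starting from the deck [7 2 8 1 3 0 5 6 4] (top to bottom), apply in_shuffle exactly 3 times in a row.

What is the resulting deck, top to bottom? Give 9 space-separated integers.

After op 1 (in_shuffle): [3 7 0 2 5 8 6 1 4]
After op 2 (in_shuffle): [5 3 8 7 6 0 1 2 4]
After op 3 (in_shuffle): [6 5 0 3 1 8 2 7 4]

Answer: 6 5 0 3 1 8 2 7 4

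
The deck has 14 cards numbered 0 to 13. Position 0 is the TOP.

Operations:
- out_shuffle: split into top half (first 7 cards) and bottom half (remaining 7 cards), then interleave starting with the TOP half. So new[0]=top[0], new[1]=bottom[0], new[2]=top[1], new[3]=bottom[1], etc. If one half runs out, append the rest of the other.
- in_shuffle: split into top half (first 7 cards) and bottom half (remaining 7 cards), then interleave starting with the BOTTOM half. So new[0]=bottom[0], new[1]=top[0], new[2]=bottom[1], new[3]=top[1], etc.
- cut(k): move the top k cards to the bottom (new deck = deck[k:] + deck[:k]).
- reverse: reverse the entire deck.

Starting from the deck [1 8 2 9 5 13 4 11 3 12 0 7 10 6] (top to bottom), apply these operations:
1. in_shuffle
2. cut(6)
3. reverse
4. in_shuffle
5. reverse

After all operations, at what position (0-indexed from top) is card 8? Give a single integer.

After op 1 (in_shuffle): [11 1 3 8 12 2 0 9 7 5 10 13 6 4]
After op 2 (cut(6)): [0 9 7 5 10 13 6 4 11 1 3 8 12 2]
After op 3 (reverse): [2 12 8 3 1 11 4 6 13 10 5 7 9 0]
After op 4 (in_shuffle): [6 2 13 12 10 8 5 3 7 1 9 11 0 4]
After op 5 (reverse): [4 0 11 9 1 7 3 5 8 10 12 13 2 6]
Card 8 is at position 8.

Answer: 8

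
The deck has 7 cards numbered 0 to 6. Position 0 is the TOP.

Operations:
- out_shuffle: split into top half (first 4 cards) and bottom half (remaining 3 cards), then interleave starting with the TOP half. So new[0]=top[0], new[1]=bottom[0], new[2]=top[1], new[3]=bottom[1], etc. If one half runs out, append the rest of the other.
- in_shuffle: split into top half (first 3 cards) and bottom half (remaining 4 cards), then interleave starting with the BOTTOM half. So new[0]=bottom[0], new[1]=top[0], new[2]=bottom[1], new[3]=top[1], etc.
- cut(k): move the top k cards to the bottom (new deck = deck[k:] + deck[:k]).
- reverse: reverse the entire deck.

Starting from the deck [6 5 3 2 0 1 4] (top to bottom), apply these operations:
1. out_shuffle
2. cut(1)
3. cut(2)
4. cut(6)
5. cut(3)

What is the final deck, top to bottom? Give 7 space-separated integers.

Answer: 4 2 6 0 5 1 3

Derivation:
After op 1 (out_shuffle): [6 0 5 1 3 4 2]
After op 2 (cut(1)): [0 5 1 3 4 2 6]
After op 3 (cut(2)): [1 3 4 2 6 0 5]
After op 4 (cut(6)): [5 1 3 4 2 6 0]
After op 5 (cut(3)): [4 2 6 0 5 1 3]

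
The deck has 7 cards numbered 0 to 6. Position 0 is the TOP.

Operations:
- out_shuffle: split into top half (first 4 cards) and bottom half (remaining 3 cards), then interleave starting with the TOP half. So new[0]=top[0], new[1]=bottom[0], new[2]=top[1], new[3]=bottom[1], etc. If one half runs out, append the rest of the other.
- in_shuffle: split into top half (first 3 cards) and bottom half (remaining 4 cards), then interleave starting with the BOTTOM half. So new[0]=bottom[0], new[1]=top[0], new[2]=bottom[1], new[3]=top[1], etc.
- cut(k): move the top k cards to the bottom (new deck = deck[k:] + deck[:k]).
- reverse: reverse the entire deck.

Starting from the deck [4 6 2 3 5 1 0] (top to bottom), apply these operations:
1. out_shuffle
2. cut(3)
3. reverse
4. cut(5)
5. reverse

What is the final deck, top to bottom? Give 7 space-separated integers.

After op 1 (out_shuffle): [4 5 6 1 2 0 3]
After op 2 (cut(3)): [1 2 0 3 4 5 6]
After op 3 (reverse): [6 5 4 3 0 2 1]
After op 4 (cut(5)): [2 1 6 5 4 3 0]
After op 5 (reverse): [0 3 4 5 6 1 2]

Answer: 0 3 4 5 6 1 2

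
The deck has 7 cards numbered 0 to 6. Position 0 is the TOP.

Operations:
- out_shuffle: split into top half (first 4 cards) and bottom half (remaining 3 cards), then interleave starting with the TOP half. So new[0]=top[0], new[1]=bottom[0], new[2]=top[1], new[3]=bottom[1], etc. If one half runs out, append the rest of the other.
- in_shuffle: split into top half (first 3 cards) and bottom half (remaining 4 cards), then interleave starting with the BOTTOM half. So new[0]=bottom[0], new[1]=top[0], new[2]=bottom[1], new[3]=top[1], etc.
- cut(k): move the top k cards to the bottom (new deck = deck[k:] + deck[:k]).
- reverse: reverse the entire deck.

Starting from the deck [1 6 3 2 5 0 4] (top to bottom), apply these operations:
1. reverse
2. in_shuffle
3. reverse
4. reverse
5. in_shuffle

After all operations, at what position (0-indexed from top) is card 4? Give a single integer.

Answer: 3

Derivation:
After op 1 (reverse): [4 0 5 2 3 6 1]
After op 2 (in_shuffle): [2 4 3 0 6 5 1]
After op 3 (reverse): [1 5 6 0 3 4 2]
After op 4 (reverse): [2 4 3 0 6 5 1]
After op 5 (in_shuffle): [0 2 6 4 5 3 1]
Card 4 is at position 3.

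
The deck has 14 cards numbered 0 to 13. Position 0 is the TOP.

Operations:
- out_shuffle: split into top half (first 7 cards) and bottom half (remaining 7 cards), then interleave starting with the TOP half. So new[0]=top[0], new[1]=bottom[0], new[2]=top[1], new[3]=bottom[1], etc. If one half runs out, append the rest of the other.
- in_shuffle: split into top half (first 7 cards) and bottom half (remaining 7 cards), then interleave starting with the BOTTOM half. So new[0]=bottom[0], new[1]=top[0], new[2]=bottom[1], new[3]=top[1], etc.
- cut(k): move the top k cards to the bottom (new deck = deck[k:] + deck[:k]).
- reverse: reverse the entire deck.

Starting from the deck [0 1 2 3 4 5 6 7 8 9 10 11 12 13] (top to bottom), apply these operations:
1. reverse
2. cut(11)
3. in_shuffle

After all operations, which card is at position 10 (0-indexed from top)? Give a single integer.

After op 1 (reverse): [13 12 11 10 9 8 7 6 5 4 3 2 1 0]
After op 2 (cut(11)): [2 1 0 13 12 11 10 9 8 7 6 5 4 3]
After op 3 (in_shuffle): [9 2 8 1 7 0 6 13 5 12 4 11 3 10]
Position 10: card 4.

Answer: 4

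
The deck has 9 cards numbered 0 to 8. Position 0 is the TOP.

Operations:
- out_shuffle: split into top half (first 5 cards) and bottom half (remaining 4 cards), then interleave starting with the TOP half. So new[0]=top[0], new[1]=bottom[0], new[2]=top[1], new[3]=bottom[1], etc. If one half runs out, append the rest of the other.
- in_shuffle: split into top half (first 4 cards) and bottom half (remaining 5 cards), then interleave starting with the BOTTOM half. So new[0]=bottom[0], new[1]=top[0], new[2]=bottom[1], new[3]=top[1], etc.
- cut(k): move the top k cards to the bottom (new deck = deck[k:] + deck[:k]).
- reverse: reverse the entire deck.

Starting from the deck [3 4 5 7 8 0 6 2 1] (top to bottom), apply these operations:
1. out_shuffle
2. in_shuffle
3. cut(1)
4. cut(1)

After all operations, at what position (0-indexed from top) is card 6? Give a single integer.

After op 1 (out_shuffle): [3 0 4 6 5 2 7 1 8]
After op 2 (in_shuffle): [5 3 2 0 7 4 1 6 8]
After op 3 (cut(1)): [3 2 0 7 4 1 6 8 5]
After op 4 (cut(1)): [2 0 7 4 1 6 8 5 3]
Card 6 is at position 5.

Answer: 5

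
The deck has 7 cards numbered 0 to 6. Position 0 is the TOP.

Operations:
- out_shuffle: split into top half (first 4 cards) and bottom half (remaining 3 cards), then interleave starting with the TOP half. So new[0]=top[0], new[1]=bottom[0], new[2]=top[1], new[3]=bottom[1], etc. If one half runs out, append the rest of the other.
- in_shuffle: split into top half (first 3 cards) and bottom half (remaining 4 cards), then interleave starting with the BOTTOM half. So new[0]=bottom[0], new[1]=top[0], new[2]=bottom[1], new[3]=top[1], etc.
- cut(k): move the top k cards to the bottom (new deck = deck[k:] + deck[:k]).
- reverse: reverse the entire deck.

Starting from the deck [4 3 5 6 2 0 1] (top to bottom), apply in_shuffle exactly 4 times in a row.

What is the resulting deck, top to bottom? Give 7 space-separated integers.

Answer: 6 4 2 3 0 5 1

Derivation:
After op 1 (in_shuffle): [6 4 2 3 0 5 1]
After op 2 (in_shuffle): [3 6 0 4 5 2 1]
After op 3 (in_shuffle): [4 3 5 6 2 0 1]
After op 4 (in_shuffle): [6 4 2 3 0 5 1]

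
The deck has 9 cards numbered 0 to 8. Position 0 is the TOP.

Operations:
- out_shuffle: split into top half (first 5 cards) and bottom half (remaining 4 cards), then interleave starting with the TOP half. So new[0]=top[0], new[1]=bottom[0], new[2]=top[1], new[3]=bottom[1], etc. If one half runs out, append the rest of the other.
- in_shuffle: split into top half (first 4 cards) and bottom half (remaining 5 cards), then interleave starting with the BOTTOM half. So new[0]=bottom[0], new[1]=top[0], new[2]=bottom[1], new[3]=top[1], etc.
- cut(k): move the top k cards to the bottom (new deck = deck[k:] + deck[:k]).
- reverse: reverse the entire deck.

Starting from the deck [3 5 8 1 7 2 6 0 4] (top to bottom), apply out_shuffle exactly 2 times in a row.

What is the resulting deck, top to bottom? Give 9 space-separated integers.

Answer: 3 0 2 1 5 4 6 7 8

Derivation:
After op 1 (out_shuffle): [3 2 5 6 8 0 1 4 7]
After op 2 (out_shuffle): [3 0 2 1 5 4 6 7 8]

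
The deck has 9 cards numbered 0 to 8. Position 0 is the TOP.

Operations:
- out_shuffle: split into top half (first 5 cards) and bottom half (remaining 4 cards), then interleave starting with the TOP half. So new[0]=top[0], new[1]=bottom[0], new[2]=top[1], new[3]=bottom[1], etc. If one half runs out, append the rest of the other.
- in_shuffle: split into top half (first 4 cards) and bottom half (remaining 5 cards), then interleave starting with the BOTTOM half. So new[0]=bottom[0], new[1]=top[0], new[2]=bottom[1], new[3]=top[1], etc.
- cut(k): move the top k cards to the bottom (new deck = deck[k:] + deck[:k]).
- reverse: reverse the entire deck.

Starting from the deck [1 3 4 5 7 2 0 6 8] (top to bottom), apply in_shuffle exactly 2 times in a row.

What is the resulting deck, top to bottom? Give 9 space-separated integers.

Answer: 0 7 4 1 6 2 5 3 8

Derivation:
After op 1 (in_shuffle): [7 1 2 3 0 4 6 5 8]
After op 2 (in_shuffle): [0 7 4 1 6 2 5 3 8]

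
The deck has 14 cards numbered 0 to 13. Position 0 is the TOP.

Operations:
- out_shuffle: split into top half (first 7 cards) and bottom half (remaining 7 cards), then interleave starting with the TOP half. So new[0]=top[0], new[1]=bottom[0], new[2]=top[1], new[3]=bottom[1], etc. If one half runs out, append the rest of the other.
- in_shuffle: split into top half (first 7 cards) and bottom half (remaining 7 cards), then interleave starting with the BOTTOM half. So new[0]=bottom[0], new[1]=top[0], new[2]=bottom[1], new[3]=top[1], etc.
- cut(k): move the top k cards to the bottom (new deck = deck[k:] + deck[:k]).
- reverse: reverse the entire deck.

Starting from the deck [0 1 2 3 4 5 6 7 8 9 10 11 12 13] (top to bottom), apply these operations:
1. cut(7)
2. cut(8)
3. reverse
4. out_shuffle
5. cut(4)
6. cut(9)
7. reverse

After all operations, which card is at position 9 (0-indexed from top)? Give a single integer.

Answer: 6

Derivation:
After op 1 (cut(7)): [7 8 9 10 11 12 13 0 1 2 3 4 5 6]
After op 2 (cut(8)): [1 2 3 4 5 6 7 8 9 10 11 12 13 0]
After op 3 (reverse): [0 13 12 11 10 9 8 7 6 5 4 3 2 1]
After op 4 (out_shuffle): [0 7 13 6 12 5 11 4 10 3 9 2 8 1]
After op 5 (cut(4)): [12 5 11 4 10 3 9 2 8 1 0 7 13 6]
After op 6 (cut(9)): [1 0 7 13 6 12 5 11 4 10 3 9 2 8]
After op 7 (reverse): [8 2 9 3 10 4 11 5 12 6 13 7 0 1]
Position 9: card 6.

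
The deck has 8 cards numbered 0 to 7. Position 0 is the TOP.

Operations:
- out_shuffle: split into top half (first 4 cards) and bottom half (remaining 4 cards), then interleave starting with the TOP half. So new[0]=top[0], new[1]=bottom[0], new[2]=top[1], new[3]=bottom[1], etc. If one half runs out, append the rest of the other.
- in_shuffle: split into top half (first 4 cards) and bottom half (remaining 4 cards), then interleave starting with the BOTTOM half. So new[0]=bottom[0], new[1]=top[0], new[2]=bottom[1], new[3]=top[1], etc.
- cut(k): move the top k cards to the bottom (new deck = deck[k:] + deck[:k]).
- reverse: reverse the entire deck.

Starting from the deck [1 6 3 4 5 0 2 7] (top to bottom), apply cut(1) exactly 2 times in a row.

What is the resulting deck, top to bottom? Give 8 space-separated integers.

Answer: 3 4 5 0 2 7 1 6

Derivation:
After op 1 (cut(1)): [6 3 4 5 0 2 7 1]
After op 2 (cut(1)): [3 4 5 0 2 7 1 6]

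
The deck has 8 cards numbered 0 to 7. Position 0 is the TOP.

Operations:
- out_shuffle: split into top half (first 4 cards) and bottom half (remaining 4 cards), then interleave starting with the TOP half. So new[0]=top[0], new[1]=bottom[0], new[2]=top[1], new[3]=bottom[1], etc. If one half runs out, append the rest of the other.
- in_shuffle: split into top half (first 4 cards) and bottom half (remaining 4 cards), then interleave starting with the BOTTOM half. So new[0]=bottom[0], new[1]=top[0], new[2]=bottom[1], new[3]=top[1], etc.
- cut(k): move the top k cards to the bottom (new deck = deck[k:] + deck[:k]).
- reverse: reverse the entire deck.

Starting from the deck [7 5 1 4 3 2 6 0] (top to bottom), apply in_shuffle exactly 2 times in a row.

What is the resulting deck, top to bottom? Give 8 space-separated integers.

After op 1 (in_shuffle): [3 7 2 5 6 1 0 4]
After op 2 (in_shuffle): [6 3 1 7 0 2 4 5]

Answer: 6 3 1 7 0 2 4 5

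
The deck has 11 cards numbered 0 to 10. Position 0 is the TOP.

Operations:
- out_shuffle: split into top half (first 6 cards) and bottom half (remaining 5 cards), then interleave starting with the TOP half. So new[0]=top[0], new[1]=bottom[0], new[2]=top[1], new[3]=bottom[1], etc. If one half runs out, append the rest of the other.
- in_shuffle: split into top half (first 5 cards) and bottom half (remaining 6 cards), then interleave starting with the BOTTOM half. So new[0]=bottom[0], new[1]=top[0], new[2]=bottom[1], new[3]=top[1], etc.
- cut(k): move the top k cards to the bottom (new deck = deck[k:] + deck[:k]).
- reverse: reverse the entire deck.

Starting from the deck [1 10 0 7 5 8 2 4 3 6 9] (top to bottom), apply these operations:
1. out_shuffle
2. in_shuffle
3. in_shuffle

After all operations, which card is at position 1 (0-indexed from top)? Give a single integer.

After op 1 (out_shuffle): [1 2 10 4 0 3 7 6 5 9 8]
After op 2 (in_shuffle): [3 1 7 2 6 10 5 4 9 0 8]
After op 3 (in_shuffle): [10 3 5 1 4 7 9 2 0 6 8]
Position 1: card 3.

Answer: 3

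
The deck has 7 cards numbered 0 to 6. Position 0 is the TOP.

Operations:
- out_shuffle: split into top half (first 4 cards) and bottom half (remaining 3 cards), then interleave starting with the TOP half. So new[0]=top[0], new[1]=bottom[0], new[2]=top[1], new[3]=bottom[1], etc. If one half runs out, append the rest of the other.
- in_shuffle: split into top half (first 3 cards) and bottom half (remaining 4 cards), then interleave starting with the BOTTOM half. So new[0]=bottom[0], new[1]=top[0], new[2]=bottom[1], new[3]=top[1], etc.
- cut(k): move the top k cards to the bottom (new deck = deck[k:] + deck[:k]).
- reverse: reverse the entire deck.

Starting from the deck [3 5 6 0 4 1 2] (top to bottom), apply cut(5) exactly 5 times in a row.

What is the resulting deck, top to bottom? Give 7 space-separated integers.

After op 1 (cut(5)): [1 2 3 5 6 0 4]
After op 2 (cut(5)): [0 4 1 2 3 5 6]
After op 3 (cut(5)): [5 6 0 4 1 2 3]
After op 4 (cut(5)): [2 3 5 6 0 4 1]
After op 5 (cut(5)): [4 1 2 3 5 6 0]

Answer: 4 1 2 3 5 6 0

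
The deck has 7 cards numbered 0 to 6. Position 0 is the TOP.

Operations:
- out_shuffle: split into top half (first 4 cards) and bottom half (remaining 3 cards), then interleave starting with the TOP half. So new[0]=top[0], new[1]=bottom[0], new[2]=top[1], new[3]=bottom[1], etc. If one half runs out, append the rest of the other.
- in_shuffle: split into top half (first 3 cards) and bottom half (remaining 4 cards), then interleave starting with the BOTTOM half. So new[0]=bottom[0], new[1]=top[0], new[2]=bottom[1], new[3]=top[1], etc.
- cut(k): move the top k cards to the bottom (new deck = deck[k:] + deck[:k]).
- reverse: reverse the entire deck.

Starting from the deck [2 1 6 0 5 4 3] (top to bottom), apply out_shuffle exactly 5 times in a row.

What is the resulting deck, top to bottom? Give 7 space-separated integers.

After op 1 (out_shuffle): [2 5 1 4 6 3 0]
After op 2 (out_shuffle): [2 6 5 3 1 0 4]
After op 3 (out_shuffle): [2 1 6 0 5 4 3]
After op 4 (out_shuffle): [2 5 1 4 6 3 0]
After op 5 (out_shuffle): [2 6 5 3 1 0 4]

Answer: 2 6 5 3 1 0 4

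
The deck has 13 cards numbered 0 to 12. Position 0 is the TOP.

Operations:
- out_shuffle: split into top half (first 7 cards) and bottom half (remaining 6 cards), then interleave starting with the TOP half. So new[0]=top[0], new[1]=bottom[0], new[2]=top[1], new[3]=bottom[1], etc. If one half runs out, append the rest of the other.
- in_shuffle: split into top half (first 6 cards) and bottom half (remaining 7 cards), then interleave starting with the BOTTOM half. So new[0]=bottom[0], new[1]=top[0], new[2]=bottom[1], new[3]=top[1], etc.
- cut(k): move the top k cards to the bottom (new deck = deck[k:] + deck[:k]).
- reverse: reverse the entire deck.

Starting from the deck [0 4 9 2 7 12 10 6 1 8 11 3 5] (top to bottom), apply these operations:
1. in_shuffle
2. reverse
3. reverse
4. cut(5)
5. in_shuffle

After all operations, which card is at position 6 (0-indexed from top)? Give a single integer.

After op 1 (in_shuffle): [10 0 6 4 1 9 8 2 11 7 3 12 5]
After op 2 (reverse): [5 12 3 7 11 2 8 9 1 4 6 0 10]
After op 3 (reverse): [10 0 6 4 1 9 8 2 11 7 3 12 5]
After op 4 (cut(5)): [9 8 2 11 7 3 12 5 10 0 6 4 1]
After op 5 (in_shuffle): [12 9 5 8 10 2 0 11 6 7 4 3 1]
Position 6: card 0.

Answer: 0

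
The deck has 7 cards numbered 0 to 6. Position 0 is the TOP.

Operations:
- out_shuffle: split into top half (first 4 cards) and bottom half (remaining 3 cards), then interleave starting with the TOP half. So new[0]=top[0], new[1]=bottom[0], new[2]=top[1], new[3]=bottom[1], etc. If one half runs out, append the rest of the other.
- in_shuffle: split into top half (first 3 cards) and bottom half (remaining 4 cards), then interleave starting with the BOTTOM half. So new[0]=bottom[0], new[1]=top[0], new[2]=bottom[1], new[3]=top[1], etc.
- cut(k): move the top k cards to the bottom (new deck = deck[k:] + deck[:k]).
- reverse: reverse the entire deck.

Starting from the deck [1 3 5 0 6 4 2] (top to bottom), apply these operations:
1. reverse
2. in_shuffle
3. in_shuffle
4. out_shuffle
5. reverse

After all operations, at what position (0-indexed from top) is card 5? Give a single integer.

Answer: 3

Derivation:
After op 1 (reverse): [2 4 6 0 5 3 1]
After op 2 (in_shuffle): [0 2 5 4 3 6 1]
After op 3 (in_shuffle): [4 0 3 2 6 5 1]
After op 4 (out_shuffle): [4 6 0 5 3 1 2]
After op 5 (reverse): [2 1 3 5 0 6 4]
Card 5 is at position 3.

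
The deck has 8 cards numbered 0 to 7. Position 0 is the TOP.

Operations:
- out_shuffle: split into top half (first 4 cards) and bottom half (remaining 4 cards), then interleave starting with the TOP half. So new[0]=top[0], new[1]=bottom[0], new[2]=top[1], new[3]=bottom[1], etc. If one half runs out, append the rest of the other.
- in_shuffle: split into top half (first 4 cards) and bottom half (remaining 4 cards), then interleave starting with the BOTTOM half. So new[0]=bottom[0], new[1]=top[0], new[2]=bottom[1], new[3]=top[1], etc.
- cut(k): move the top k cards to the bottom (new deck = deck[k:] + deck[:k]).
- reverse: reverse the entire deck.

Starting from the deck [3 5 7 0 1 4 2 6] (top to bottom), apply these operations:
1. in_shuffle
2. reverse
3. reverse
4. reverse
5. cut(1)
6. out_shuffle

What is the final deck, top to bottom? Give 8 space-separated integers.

Answer: 6 4 7 3 2 1 5 0

Derivation:
After op 1 (in_shuffle): [1 3 4 5 2 7 6 0]
After op 2 (reverse): [0 6 7 2 5 4 3 1]
After op 3 (reverse): [1 3 4 5 2 7 6 0]
After op 4 (reverse): [0 6 7 2 5 4 3 1]
After op 5 (cut(1)): [6 7 2 5 4 3 1 0]
After op 6 (out_shuffle): [6 4 7 3 2 1 5 0]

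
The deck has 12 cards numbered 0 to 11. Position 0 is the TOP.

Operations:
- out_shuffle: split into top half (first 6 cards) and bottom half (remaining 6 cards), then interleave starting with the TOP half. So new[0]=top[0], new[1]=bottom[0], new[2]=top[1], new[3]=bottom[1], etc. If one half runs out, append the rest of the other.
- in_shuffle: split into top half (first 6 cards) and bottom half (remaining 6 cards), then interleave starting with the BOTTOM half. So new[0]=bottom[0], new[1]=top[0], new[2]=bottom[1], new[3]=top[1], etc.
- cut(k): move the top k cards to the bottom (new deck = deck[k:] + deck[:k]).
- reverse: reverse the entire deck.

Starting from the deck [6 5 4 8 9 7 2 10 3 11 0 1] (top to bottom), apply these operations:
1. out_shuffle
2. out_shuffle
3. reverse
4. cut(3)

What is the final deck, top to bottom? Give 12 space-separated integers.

Answer: 4 0 10 9 5 11 2 8 6 1 3 7

Derivation:
After op 1 (out_shuffle): [6 2 5 10 4 3 8 11 9 0 7 1]
After op 2 (out_shuffle): [6 8 2 11 5 9 10 0 4 7 3 1]
After op 3 (reverse): [1 3 7 4 0 10 9 5 11 2 8 6]
After op 4 (cut(3)): [4 0 10 9 5 11 2 8 6 1 3 7]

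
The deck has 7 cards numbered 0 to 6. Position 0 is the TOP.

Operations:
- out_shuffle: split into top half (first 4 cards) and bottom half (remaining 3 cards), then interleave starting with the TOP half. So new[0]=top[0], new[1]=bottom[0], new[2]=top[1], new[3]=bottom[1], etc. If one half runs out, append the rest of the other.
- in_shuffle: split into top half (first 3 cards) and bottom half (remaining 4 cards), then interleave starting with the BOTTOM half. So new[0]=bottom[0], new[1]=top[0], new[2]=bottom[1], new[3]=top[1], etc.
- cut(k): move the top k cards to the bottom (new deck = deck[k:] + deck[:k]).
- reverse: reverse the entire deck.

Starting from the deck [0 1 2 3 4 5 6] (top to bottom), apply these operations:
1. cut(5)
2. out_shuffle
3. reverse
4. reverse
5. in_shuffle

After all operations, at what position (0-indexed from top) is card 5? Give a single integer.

After op 1 (cut(5)): [5 6 0 1 2 3 4]
After op 2 (out_shuffle): [5 2 6 3 0 4 1]
After op 3 (reverse): [1 4 0 3 6 2 5]
After op 4 (reverse): [5 2 6 3 0 4 1]
After op 5 (in_shuffle): [3 5 0 2 4 6 1]
Card 5 is at position 1.

Answer: 1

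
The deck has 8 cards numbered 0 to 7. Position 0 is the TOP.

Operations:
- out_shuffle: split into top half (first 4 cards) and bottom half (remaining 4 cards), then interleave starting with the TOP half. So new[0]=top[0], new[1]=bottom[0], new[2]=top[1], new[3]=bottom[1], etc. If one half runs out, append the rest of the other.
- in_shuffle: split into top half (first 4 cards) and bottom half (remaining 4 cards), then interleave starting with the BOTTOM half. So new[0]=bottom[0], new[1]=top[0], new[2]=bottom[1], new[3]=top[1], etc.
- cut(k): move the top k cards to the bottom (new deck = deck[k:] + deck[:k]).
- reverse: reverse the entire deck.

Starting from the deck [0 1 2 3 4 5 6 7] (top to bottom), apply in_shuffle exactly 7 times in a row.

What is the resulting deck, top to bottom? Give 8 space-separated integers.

After op 1 (in_shuffle): [4 0 5 1 6 2 7 3]
After op 2 (in_shuffle): [6 4 2 0 7 5 3 1]
After op 3 (in_shuffle): [7 6 5 4 3 2 1 0]
After op 4 (in_shuffle): [3 7 2 6 1 5 0 4]
After op 5 (in_shuffle): [1 3 5 7 0 2 4 6]
After op 6 (in_shuffle): [0 1 2 3 4 5 6 7]
After op 7 (in_shuffle): [4 0 5 1 6 2 7 3]

Answer: 4 0 5 1 6 2 7 3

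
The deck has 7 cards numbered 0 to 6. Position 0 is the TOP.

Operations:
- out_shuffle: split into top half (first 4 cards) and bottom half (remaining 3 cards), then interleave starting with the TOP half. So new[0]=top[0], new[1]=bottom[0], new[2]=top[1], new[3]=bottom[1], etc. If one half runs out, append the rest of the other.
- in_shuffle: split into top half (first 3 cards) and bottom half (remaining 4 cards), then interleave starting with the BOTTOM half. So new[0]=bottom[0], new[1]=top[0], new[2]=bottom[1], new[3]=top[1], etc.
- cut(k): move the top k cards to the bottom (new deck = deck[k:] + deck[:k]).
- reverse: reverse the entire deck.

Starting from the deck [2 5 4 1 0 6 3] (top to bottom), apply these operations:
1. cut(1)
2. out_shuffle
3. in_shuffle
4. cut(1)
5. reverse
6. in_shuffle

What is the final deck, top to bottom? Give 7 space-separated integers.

Answer: 2 3 6 0 1 4 5

Derivation:
After op 1 (cut(1)): [5 4 1 0 6 3 2]
After op 2 (out_shuffle): [5 6 4 3 1 2 0]
After op 3 (in_shuffle): [3 5 1 6 2 4 0]
After op 4 (cut(1)): [5 1 6 2 4 0 3]
After op 5 (reverse): [3 0 4 2 6 1 5]
After op 6 (in_shuffle): [2 3 6 0 1 4 5]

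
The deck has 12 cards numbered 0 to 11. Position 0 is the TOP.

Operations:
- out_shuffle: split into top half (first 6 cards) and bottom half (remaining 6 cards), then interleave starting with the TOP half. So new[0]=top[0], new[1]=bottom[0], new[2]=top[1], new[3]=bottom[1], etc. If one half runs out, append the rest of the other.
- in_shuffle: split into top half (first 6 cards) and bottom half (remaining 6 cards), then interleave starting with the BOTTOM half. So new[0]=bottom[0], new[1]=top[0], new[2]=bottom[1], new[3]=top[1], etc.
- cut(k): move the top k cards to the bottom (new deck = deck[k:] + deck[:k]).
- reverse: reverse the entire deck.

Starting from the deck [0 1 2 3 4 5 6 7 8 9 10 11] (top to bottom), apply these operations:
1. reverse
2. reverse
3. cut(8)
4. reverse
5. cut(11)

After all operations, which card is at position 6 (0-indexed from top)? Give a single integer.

Answer: 2

Derivation:
After op 1 (reverse): [11 10 9 8 7 6 5 4 3 2 1 0]
After op 2 (reverse): [0 1 2 3 4 5 6 7 8 9 10 11]
After op 3 (cut(8)): [8 9 10 11 0 1 2 3 4 5 6 7]
After op 4 (reverse): [7 6 5 4 3 2 1 0 11 10 9 8]
After op 5 (cut(11)): [8 7 6 5 4 3 2 1 0 11 10 9]
Position 6: card 2.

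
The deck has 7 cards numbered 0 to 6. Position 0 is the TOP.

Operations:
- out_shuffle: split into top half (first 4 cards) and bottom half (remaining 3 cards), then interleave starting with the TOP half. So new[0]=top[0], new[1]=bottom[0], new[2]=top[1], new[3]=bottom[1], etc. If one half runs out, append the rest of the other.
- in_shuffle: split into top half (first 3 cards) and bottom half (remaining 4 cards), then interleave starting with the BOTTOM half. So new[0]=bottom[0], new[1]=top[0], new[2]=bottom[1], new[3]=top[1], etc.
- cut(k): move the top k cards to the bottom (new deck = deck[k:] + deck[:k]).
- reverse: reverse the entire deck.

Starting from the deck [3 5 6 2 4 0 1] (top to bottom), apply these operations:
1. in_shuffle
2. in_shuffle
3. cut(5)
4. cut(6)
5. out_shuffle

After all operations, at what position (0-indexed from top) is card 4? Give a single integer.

After op 1 (in_shuffle): [2 3 4 5 0 6 1]
After op 2 (in_shuffle): [5 2 0 3 6 4 1]
After op 3 (cut(5)): [4 1 5 2 0 3 6]
After op 4 (cut(6)): [6 4 1 5 2 0 3]
After op 5 (out_shuffle): [6 2 4 0 1 3 5]
Card 4 is at position 2.

Answer: 2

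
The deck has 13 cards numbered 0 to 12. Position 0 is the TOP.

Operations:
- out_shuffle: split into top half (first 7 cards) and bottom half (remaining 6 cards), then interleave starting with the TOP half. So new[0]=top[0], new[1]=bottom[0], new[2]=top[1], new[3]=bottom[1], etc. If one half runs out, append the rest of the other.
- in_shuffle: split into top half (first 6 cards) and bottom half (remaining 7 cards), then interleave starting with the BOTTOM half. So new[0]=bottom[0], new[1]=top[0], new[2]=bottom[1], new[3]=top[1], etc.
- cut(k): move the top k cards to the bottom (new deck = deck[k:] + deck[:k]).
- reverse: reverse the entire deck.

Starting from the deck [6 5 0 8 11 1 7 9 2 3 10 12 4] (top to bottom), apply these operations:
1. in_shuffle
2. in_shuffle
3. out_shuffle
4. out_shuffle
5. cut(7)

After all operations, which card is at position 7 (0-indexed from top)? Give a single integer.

After op 1 (in_shuffle): [7 6 9 5 2 0 3 8 10 11 12 1 4]
After op 2 (in_shuffle): [3 7 8 6 10 9 11 5 12 2 1 0 4]
After op 3 (out_shuffle): [3 5 7 12 8 2 6 1 10 0 9 4 11]
After op 4 (out_shuffle): [3 1 5 10 7 0 12 9 8 4 2 11 6]
After op 5 (cut(7)): [9 8 4 2 11 6 3 1 5 10 7 0 12]
Position 7: card 1.

Answer: 1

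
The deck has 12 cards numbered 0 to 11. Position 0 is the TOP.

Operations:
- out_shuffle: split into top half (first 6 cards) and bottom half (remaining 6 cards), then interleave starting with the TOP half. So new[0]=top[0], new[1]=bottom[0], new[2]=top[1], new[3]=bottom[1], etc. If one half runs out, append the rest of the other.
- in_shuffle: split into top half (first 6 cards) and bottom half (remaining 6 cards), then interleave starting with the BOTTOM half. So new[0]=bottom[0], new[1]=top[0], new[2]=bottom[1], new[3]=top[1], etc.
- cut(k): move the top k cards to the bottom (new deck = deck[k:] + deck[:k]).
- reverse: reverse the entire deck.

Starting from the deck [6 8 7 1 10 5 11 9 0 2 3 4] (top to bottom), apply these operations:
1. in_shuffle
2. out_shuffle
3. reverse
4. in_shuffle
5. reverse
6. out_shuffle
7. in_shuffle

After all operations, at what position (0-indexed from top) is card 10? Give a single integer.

Answer: 9

Derivation:
After op 1 (in_shuffle): [11 6 9 8 0 7 2 1 3 10 4 5]
After op 2 (out_shuffle): [11 2 6 1 9 3 8 10 0 4 7 5]
After op 3 (reverse): [5 7 4 0 10 8 3 9 1 6 2 11]
After op 4 (in_shuffle): [3 5 9 7 1 4 6 0 2 10 11 8]
After op 5 (reverse): [8 11 10 2 0 6 4 1 7 9 5 3]
After op 6 (out_shuffle): [8 4 11 1 10 7 2 9 0 5 6 3]
After op 7 (in_shuffle): [2 8 9 4 0 11 5 1 6 10 3 7]
Card 10 is at position 9.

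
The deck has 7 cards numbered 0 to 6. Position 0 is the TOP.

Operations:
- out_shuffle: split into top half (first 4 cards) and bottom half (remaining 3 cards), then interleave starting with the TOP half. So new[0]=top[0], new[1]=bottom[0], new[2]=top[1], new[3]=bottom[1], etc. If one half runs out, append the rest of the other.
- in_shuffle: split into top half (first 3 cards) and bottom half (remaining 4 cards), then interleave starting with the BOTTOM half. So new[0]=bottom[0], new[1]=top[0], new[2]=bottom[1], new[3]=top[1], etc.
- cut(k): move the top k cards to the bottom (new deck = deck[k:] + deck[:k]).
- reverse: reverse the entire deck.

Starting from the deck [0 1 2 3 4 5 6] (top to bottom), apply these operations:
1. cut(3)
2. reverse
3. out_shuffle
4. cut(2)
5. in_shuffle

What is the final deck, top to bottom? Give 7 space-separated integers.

After op 1 (cut(3)): [3 4 5 6 0 1 2]
After op 2 (reverse): [2 1 0 6 5 4 3]
After op 3 (out_shuffle): [2 5 1 4 0 3 6]
After op 4 (cut(2)): [1 4 0 3 6 2 5]
After op 5 (in_shuffle): [3 1 6 4 2 0 5]

Answer: 3 1 6 4 2 0 5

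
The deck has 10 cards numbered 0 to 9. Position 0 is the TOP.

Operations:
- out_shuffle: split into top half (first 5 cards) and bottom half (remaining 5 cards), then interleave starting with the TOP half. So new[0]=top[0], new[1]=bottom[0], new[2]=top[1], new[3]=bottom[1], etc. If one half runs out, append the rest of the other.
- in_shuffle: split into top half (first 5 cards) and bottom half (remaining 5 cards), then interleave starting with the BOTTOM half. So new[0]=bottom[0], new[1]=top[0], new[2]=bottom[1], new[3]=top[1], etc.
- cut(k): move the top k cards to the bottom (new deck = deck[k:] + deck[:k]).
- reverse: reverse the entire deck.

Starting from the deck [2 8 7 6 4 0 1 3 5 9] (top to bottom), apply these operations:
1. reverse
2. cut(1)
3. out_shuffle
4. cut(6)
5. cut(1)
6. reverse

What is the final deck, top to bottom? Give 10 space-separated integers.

Answer: 0 8 1 7 3 6 5 9 4 2

Derivation:
After op 1 (reverse): [9 5 3 1 0 4 6 7 8 2]
After op 2 (cut(1)): [5 3 1 0 4 6 7 8 2 9]
After op 3 (out_shuffle): [5 6 3 7 1 8 0 2 4 9]
After op 4 (cut(6)): [0 2 4 9 5 6 3 7 1 8]
After op 5 (cut(1)): [2 4 9 5 6 3 7 1 8 0]
After op 6 (reverse): [0 8 1 7 3 6 5 9 4 2]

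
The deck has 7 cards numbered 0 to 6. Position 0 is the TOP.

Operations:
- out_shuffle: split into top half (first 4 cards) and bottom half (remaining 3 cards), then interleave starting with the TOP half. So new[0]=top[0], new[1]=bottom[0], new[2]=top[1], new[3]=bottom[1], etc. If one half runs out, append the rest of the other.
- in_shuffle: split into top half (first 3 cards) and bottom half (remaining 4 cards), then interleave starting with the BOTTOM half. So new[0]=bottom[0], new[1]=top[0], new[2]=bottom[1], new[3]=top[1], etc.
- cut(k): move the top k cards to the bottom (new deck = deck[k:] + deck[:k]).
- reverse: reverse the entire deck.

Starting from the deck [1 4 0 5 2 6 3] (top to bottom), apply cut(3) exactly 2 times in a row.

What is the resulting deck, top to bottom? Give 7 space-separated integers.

Answer: 3 1 4 0 5 2 6

Derivation:
After op 1 (cut(3)): [5 2 6 3 1 4 0]
After op 2 (cut(3)): [3 1 4 0 5 2 6]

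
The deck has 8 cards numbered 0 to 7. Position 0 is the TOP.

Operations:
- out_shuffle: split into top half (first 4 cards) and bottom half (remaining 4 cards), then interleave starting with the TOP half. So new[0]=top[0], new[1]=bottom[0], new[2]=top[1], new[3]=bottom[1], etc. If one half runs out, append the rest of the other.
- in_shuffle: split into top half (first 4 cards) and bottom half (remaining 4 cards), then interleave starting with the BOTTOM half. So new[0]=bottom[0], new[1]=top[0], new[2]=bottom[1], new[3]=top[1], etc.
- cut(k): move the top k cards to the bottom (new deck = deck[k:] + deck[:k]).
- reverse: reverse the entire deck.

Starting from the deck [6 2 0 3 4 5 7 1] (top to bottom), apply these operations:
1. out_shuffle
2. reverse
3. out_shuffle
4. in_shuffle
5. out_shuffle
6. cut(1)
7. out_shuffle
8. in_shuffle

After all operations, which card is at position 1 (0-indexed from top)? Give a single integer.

Answer: 0

Derivation:
After op 1 (out_shuffle): [6 4 2 5 0 7 3 1]
After op 2 (reverse): [1 3 7 0 5 2 4 6]
After op 3 (out_shuffle): [1 5 3 2 7 4 0 6]
After op 4 (in_shuffle): [7 1 4 5 0 3 6 2]
After op 5 (out_shuffle): [7 0 1 3 4 6 5 2]
After op 6 (cut(1)): [0 1 3 4 6 5 2 7]
After op 7 (out_shuffle): [0 6 1 5 3 2 4 7]
After op 8 (in_shuffle): [3 0 2 6 4 1 7 5]
Position 1: card 0.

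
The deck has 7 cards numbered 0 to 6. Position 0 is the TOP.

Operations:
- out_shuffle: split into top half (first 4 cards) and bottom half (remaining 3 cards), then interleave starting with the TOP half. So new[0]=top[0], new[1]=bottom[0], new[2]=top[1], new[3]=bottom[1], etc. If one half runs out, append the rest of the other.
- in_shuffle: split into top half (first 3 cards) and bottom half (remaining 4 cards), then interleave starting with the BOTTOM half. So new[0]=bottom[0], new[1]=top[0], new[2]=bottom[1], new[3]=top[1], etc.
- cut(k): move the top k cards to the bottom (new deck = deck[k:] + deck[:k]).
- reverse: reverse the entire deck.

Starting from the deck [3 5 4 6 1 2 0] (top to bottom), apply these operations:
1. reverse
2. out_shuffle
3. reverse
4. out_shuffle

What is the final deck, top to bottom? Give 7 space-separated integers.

After op 1 (reverse): [0 2 1 6 4 5 3]
After op 2 (out_shuffle): [0 4 2 5 1 3 6]
After op 3 (reverse): [6 3 1 5 2 4 0]
After op 4 (out_shuffle): [6 2 3 4 1 0 5]

Answer: 6 2 3 4 1 0 5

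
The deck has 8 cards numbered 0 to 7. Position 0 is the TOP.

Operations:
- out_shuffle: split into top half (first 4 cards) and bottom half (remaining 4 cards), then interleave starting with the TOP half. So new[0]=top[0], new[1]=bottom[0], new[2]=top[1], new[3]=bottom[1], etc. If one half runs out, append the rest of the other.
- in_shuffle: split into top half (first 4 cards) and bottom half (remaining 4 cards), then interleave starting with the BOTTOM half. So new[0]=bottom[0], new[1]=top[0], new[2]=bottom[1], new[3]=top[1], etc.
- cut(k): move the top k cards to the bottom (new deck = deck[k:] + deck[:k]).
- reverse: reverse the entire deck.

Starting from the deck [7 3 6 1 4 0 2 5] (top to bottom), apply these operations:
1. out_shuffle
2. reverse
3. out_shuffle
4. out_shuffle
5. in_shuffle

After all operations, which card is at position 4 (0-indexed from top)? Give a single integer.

After op 1 (out_shuffle): [7 4 3 0 6 2 1 5]
After op 2 (reverse): [5 1 2 6 0 3 4 7]
After op 3 (out_shuffle): [5 0 1 3 2 4 6 7]
After op 4 (out_shuffle): [5 2 0 4 1 6 3 7]
After op 5 (in_shuffle): [1 5 6 2 3 0 7 4]
Position 4: card 3.

Answer: 3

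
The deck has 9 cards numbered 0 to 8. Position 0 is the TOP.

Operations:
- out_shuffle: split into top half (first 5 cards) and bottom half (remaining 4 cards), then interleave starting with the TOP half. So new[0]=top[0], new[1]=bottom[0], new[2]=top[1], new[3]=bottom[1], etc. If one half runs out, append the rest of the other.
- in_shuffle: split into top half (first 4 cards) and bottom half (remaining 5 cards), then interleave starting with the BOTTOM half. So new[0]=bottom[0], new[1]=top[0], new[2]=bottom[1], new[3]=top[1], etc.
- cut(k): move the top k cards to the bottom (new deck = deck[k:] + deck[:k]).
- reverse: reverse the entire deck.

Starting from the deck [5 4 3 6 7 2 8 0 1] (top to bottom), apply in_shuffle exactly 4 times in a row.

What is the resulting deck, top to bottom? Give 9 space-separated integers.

After op 1 (in_shuffle): [7 5 2 4 8 3 0 6 1]
After op 2 (in_shuffle): [8 7 3 5 0 2 6 4 1]
After op 3 (in_shuffle): [0 8 2 7 6 3 4 5 1]
After op 4 (in_shuffle): [6 0 3 8 4 2 5 7 1]

Answer: 6 0 3 8 4 2 5 7 1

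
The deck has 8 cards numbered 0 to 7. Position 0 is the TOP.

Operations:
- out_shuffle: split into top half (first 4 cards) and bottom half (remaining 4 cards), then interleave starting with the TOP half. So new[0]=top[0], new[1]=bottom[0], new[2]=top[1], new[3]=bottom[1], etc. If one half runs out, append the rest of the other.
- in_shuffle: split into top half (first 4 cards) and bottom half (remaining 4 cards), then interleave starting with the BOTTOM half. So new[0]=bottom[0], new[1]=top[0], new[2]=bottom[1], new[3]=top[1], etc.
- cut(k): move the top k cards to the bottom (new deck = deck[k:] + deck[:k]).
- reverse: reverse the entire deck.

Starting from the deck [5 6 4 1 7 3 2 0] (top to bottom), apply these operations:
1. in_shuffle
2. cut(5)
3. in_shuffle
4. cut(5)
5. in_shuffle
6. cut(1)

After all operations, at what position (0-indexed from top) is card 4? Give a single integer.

Answer: 7

Derivation:
After op 1 (in_shuffle): [7 5 3 6 2 4 0 1]
After op 2 (cut(5)): [4 0 1 7 5 3 6 2]
After op 3 (in_shuffle): [5 4 3 0 6 1 2 7]
After op 4 (cut(5)): [1 2 7 5 4 3 0 6]
After op 5 (in_shuffle): [4 1 3 2 0 7 6 5]
After op 6 (cut(1)): [1 3 2 0 7 6 5 4]
Card 4 is at position 7.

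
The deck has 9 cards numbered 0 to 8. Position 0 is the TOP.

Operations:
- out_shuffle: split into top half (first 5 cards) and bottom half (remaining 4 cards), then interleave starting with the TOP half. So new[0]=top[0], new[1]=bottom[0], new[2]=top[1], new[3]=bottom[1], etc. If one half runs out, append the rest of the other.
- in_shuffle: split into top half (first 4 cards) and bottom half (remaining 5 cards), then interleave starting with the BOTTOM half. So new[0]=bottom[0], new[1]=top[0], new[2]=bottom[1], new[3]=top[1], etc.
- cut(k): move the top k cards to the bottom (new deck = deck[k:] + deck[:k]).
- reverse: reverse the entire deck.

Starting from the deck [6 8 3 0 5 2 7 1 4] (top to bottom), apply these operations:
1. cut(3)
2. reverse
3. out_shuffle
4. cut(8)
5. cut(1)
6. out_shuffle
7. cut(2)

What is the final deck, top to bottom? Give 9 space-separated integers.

Answer: 7 4 8 0 2 1 6 3 5

Derivation:
After op 1 (cut(3)): [0 5 2 7 1 4 6 8 3]
After op 2 (reverse): [3 8 6 4 1 7 2 5 0]
After op 3 (out_shuffle): [3 7 8 2 6 5 4 0 1]
After op 4 (cut(8)): [1 3 7 8 2 6 5 4 0]
After op 5 (cut(1)): [3 7 8 2 6 5 4 0 1]
After op 6 (out_shuffle): [3 5 7 4 8 0 2 1 6]
After op 7 (cut(2)): [7 4 8 0 2 1 6 3 5]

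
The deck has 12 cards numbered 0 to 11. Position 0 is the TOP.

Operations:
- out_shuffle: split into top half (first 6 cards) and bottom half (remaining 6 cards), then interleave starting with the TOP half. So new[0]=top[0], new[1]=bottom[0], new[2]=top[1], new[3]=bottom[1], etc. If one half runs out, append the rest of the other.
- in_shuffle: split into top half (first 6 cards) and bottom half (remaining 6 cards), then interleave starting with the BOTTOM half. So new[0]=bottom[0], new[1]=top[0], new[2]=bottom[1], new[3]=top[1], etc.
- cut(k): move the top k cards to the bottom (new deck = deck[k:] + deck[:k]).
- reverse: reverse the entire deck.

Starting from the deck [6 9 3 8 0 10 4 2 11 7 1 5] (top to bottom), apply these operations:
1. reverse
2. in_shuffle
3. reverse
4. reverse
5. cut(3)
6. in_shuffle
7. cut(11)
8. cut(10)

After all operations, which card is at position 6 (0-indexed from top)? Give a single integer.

Answer: 8

Derivation:
After op 1 (reverse): [5 1 7 11 2 4 10 0 8 3 9 6]
After op 2 (in_shuffle): [10 5 0 1 8 7 3 11 9 2 6 4]
After op 3 (reverse): [4 6 2 9 11 3 7 8 1 0 5 10]
After op 4 (reverse): [10 5 0 1 8 7 3 11 9 2 6 4]
After op 5 (cut(3)): [1 8 7 3 11 9 2 6 4 10 5 0]
After op 6 (in_shuffle): [2 1 6 8 4 7 10 3 5 11 0 9]
After op 7 (cut(11)): [9 2 1 6 8 4 7 10 3 5 11 0]
After op 8 (cut(10)): [11 0 9 2 1 6 8 4 7 10 3 5]
Position 6: card 8.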